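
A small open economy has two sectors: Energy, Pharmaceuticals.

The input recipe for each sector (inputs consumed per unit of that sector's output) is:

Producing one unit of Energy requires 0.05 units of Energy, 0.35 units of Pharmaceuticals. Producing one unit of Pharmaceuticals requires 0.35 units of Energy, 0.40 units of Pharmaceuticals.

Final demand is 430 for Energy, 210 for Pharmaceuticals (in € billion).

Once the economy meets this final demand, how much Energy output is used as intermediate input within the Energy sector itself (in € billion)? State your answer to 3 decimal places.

z_EE = 37.039

I − A =
  [   0.95    -0.35]
  [  -0.35     0.60]
det(I−A) = (0.95)(0.60) − (-0.35)(-0.35) = 0.4475
adj(I−A) = [[0.60, 0.35], [0.35, 0.95]]
(I − A)⁻¹ = adj(I−A) / det(I−A) ≈
  [   1.3408     0.7821]
  [   0.7821     2.1229]
First solve x = (I − A)⁻¹ d = adj(I−A)·d / det(I−A); in particular x_E = (0.60·430 + 0.35·210) / 0.4475 = 331.50 / 0.4475 ≈ 740.78212.
Intermediate flow from E to E: z_EE = a_EE · x_E = 0.05 × 331.50 / 0.4475 = 16.575 / 0.4475 ≈ 37.039.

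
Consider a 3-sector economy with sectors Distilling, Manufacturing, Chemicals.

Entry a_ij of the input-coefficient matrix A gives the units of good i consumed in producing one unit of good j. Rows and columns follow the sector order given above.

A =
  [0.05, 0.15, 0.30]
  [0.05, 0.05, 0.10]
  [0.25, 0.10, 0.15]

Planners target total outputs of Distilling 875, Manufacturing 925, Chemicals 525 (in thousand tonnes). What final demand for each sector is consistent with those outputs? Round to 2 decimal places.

d_D = 535.00, d_M = 782.50, d_C = 135.00

I − A =
  [   0.95    -0.15    -0.30]
  [  -0.05     0.95    -0.10]
  [  -0.25    -0.10     0.85]
d = (I − A) x:
  d_D = (+0.95)·875 + (-0.15)·925 + (-0.30)·525 = 535.00
  d_M = (-0.05)·875 + (+0.95)·925 + (-0.10)·525 = 782.50
  d_C = (-0.25)·875 + (-0.10)·925 + (+0.85)·525 = 135.00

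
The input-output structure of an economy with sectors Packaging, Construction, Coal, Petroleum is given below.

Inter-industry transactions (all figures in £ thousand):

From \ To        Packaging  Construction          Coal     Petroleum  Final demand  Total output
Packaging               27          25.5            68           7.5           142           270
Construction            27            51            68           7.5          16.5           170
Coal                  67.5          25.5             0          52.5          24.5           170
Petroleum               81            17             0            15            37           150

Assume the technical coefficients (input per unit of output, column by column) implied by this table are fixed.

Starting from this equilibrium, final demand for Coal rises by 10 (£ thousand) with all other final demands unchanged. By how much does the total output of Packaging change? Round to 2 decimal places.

Technical coefficients a_ij = z_ij / X_j:
  a_11 = 27/270 = 0.10, a_21 = 27/270 = 0.10, a_31 = 67.5/270 = 0.25, a_41 = 81/270 = 0.30
  a_12 = 25.5/170 = 0.15, a_22 = 51/170 = 0.30, a_32 = 25.5/170 = 0.15, a_42 = 17/170 = 0.10
  a_13 = 68/170 = 0.40, a_23 = 68/170 = 0.40, a_33 = 0/170 = 0.00, a_43 = 0/170 = 0.00
  a_14 = 7.5/150 = 0.05, a_24 = 7.5/150 = 0.05, a_34 = 52.5/150 = 0.35, a_44 = 15/150 = 0.10
I − A =
  [   0.90    -0.15    -0.40    -0.05]
  [  -0.10     0.70    -0.40    -0.05]
  [  -0.25    -0.15     1.00    -0.35]
  [  -0.30    -0.10     0.00     0.90]
Compute the cofactors C_ij = (−1)^(i+j)·(3×3 minor ij) of I−A; the adjugate is their transpose:
adj(I−A) = Cᵀ =
  [ 0.557000   0.208000   0.306000   0.161500]
  [ 0.237000   0.663000   0.360000   0.190000]
  [ 0.249000   0.201500   0.535750   0.233375]
  [ 0.212000   0.143000   0.142000   0.470000]
det(I−A) = Σ_j (I−A)_1j·C_1j = (0.90)(0.557000) + (-0.15)(0.237000) + (-0.40)(0.249000) + (-0.05)(0.212000) = 0.35555
(I − A)⁻¹ = adj(I−A) / det(I−A) ≈
  [   1.5666     0.5850     0.8606     0.4542]
  [   0.6666     1.8647     1.0125     0.5344]
  [   0.7003     0.5667     1.5068     0.6564]
  [   0.5963     0.4022     0.3994     1.3219]
Δx = (I − A)⁻¹ Δd with Δd having +10 in the Coal component and 0 elsewhere.
So Δx_1 = L_13 · (+10), where L_13 = adj(I−A)_13 / det(I−A) = 0.306000 / 0.35555.
Δx_1 = 0.306000 × (+10) / 0.35555 = 3.06 / 0.35555 ≈ 8.61.

Δx_1 = 8.61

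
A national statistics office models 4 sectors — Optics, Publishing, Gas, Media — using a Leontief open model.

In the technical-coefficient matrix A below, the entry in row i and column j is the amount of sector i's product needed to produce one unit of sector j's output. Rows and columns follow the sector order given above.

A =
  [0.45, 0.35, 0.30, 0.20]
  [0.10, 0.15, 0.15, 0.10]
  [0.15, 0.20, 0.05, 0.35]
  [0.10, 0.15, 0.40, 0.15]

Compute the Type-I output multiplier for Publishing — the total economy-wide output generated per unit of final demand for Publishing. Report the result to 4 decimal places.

m_P = 5.9787

I − A =
  [   0.55    -0.35    -0.30    -0.20]
  [  -0.10     0.85    -0.15    -0.10]
  [  -0.15    -0.20     0.95    -0.35]
  [  -0.10    -0.15    -0.40     0.85]
Compute the cofactors C_ij = (−1)^(i+j)·(3×3 minor ij) of I−A; the adjugate is their transpose:
adj(I−A) = Cᵀ =
  [ 0.511750   0.344875   0.343375   0.302375]
  [ 0.106625   0.287375   0.125625   0.110625]
  [ 0.160125   0.179750   0.335875   0.197125]
  [ 0.154375   0.175875   0.220625   0.342250]
det(I−A) = Σ_j (I−A)_1j·C_1j = (0.55)(0.511750) + (-0.35)(0.106625) + (-0.30)(0.160125) + (-0.20)(0.154375) = 0.16523125
(I − A)⁻¹ = adj(I−A) / det(I−A) ≈
  [   3.09717     2.08723     2.07815     1.83001]
  [   0.64531     1.73923     0.76030     0.66952]
  [   0.96910     1.08787     2.03276     1.19302]
  [   0.93430     1.06442     1.33525     2.07134]
The output multiplier for sector j is the column-j sum of the Leontief inverse (I − A)⁻¹ = adj(I−A) / det(I−A).
Column P of adj(I−A): (0.344875, 0.287375, 0.179750, 0.175875); det(I−A) = 0.16523125.
m_P = (0.344875 + 0.287375 + 0.179750 + 0.175875) / 0.16523125 = 0.987875 / 0.16523125 ≈ 5.9787.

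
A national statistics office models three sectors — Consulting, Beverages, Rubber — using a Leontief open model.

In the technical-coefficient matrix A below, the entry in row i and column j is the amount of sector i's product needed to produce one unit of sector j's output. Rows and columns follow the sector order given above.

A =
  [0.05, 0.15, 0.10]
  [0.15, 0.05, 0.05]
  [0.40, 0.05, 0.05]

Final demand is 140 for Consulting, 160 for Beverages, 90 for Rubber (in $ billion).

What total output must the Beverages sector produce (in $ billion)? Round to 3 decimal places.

x_B = 210.103

I − A =
  [   0.95    -0.15    -0.10]
  [  -0.15     0.95    -0.05]
  [  -0.40    -0.05     0.95]
Cofactors of I−A, C_ij = (−1)^(i+j)·(minor ij) (rows/columns in the sector order above):
  C_11 = (0.95)(0.95) − (-0.05)(-0.05) = 0.9000
  C_12 = −[(-0.15)(0.95) − (-0.05)(-0.40)] = 0.1625
  C_13 = (-0.15)(-0.05) − (0.95)(-0.40) = 0.3875
  C_21 = −[(-0.15)(0.95) − (-0.10)(-0.05)] = 0.1475
  C_22 = (0.95)(0.95) − (-0.10)(-0.40) = 0.8625
  C_23 = −[(0.95)(-0.05) − (-0.15)(-0.40)] = 0.1075
  C_31 = (-0.15)(-0.05) − (-0.10)(0.95) = 0.1025
  C_32 = −[(0.95)(-0.05) − (-0.10)(-0.15)] = 0.0625
  C_33 = (0.95)(0.95) − (-0.15)(-0.15) = 0.8800
det(I−A) = Σ_j (I−A)_1j·C_1j = (0.95)(0.9000) + (-0.15)(0.1625) + (-0.10)(0.3875) = 0.791875
adj(I−A) = Cᵀ =
  [ 0.9000   0.1475   0.1025]
  [ 0.1625   0.8625   0.0625]
  [ 0.3875   0.1075   0.8800]
(I − A)⁻¹ = adj(I−A) / det(I−A) ≈
  [   1.1365     0.1863     0.1294]
  [   0.2052     1.0892     0.0789]
  [   0.4893     0.1358     1.1113]
x = (I − A)⁻¹ d = adj(I−A)·d / det(I−A), with det(I−A) = 0.791875:
  x_C = (0.9000·140 + 0.1475·160 + 0.1025·90) / 0.791875 = 158.825 / 0.791875 ≈ 200.568
  x_B = (0.1625·140 + 0.8625·160 + 0.0625·90) / 0.791875 = 166.375 / 0.791875 ≈ 210.103
  x_R = (0.3875·140 + 0.1075·160 + 0.8800·90) / 0.791875 = 150.65 / 0.791875 ≈ 190.245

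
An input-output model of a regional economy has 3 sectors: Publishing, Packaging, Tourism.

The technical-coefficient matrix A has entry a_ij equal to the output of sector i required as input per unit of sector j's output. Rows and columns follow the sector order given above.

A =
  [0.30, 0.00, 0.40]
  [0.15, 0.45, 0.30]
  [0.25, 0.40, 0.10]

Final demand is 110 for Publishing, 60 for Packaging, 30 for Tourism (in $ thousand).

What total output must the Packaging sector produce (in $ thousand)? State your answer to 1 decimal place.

x_2 = 343.3

I − A =
  [   0.70     0.00    -0.40]
  [  -0.15     0.55    -0.30]
  [  -0.25    -0.40     0.90]
Cofactors of I−A, C_ij = (−1)^(i+j)·(minor ij) (rows/columns in the sector order above):
  C_11 = (0.55)(0.90) − (-0.30)(-0.40) = 0.3750
  C_12 = −[(-0.15)(0.90) − (-0.30)(-0.25)] = 0.2100
  C_13 = (-0.15)(-0.40) − (0.55)(-0.25) = 0.1975
  C_21 = −[(0.00)(0.90) − (-0.40)(-0.40)] = 0.1600
  C_22 = (0.70)(0.90) − (-0.40)(-0.25) = 0.5300
  C_23 = −[(0.70)(-0.40) − (0.00)(-0.25)] = 0.2800
  C_31 = (0.00)(-0.30) − (-0.40)(0.55) = 0.2200
  C_32 = −[(0.70)(-0.30) − (-0.40)(-0.15)] = 0.2700
  C_33 = (0.70)(0.55) − (0.00)(-0.15) = 0.3850
det(I−A) = Σ_j (I−A)_1j·C_1j = (0.70)(0.3750) + (0.00)(0.2100) + (-0.40)(0.1975) = 0.1835
adj(I−A) = Cᵀ =
  [ 0.3750   0.1600   0.2200]
  [ 0.2100   0.5300   0.2700]
  [ 0.1975   0.2800   0.3850]
(I − A)⁻¹ = adj(I−A) / det(I−A) ≈
  [   2.0436     0.8719     1.1989]
  [   1.1444     2.8883     1.4714]
  [   1.0763     1.5259     2.0981]
x = (I − A)⁻¹ d = adj(I−A)·d / det(I−A), with det(I−A) = 0.1835:
  x_1 = (0.3750·110 + 0.1600·60 + 0.2200·30) / 0.1835 = 57.45 / 0.1835 ≈ 313.1
  x_2 = (0.2100·110 + 0.5300·60 + 0.2700·30) / 0.1835 = 63.00 / 0.1835 ≈ 343.3
  x_3 = (0.1975·110 + 0.2800·60 + 0.3850·30) / 0.1835 = 50.075 / 0.1835 ≈ 272.9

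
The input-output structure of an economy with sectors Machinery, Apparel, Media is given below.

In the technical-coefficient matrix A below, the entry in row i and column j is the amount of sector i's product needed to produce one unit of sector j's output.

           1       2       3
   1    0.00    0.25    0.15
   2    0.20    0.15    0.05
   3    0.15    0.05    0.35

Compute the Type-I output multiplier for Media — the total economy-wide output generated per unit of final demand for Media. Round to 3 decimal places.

m_3 = 2.061

I − A =
  [   1.00    -0.25    -0.15]
  [  -0.20     0.85    -0.05]
  [  -0.15    -0.05     0.65]
Cofactors of I−A, C_ij = (−1)^(i+j)·(minor ij) (rows/columns in the sector order above):
  C_11 = (0.85)(0.65) − (-0.05)(-0.05) = 0.5500
  C_12 = −[(-0.20)(0.65) − (-0.05)(-0.15)] = 0.1375
  C_13 = (-0.20)(-0.05) − (0.85)(-0.15) = 0.1375
  C_21 = −[(-0.25)(0.65) − (-0.15)(-0.05)] = 0.1700
  C_22 = (1.00)(0.65) − (-0.15)(-0.15) = 0.6275
  C_23 = −[(1.00)(-0.05) − (-0.25)(-0.15)] = 0.0875
  C_31 = (-0.25)(-0.05) − (-0.15)(0.85) = 0.1400
  C_32 = −[(1.00)(-0.05) − (-0.15)(-0.20)] = 0.0800
  C_33 = (1.00)(0.85) − (-0.25)(-0.20) = 0.8000
det(I−A) = Σ_j (I−A)_1j·C_1j = (1.00)(0.5500) + (-0.25)(0.1375) + (-0.15)(0.1375) = 0.4950
adj(I−A) = Cᵀ =
  [ 0.5500   0.1700   0.1400]
  [ 0.1375   0.6275   0.0800]
  [ 0.1375   0.0875   0.8000]
(I − A)⁻¹ = adj(I−A) / det(I−A) ≈
  [   1.1111     0.3434     0.2828]
  [   0.2778     1.2677     0.1616]
  [   0.2778     0.1768     1.6162]
The output multiplier for sector j is the column-j sum of the Leontief inverse (I − A)⁻¹ = adj(I−A) / det(I−A).
Column 3 of adj(I−A): (0.1400, 0.0800, 0.8000); det(I−A) = 0.4950.
m_3 = (0.1400 + 0.0800 + 0.8000) / 0.4950 = 1.02 / 0.4950 ≈ 2.061.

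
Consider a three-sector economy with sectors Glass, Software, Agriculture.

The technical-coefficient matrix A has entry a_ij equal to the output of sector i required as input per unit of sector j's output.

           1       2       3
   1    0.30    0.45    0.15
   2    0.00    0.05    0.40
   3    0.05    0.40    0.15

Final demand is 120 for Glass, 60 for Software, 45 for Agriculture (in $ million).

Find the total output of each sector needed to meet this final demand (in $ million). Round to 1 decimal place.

I − A =
  [   0.70    -0.45    -0.15]
  [   0.00     0.95    -0.40]
  [  -0.05    -0.40     0.85]
Cofactors of I−A, C_ij = (−1)^(i+j)·(minor ij) (rows/columns in the sector order above):
  C_11 = (0.95)(0.85) − (-0.40)(-0.40) = 0.6475
  C_12 = −[(0.00)(0.85) − (-0.40)(-0.05)] = 0.0200
  C_13 = (0.00)(-0.40) − (0.95)(-0.05) = 0.0475
  C_21 = −[(-0.45)(0.85) − (-0.15)(-0.40)] = 0.4425
  C_22 = (0.70)(0.85) − (-0.15)(-0.05) = 0.5875
  C_23 = −[(0.70)(-0.40) − (-0.45)(-0.05)] = 0.3025
  C_31 = (-0.45)(-0.40) − (-0.15)(0.95) = 0.3225
  C_32 = −[(0.70)(-0.40) − (-0.15)(0.00)] = 0.2800
  C_33 = (0.70)(0.95) − (-0.45)(0.00) = 0.6650
det(I−A) = Σ_j (I−A)_1j·C_1j = (0.70)(0.6475) + (-0.45)(0.0200) + (-0.15)(0.0475) = 0.437125
adj(I−A) = Cᵀ =
  [ 0.6475   0.4425   0.3225]
  [ 0.0200   0.5875   0.2800]
  [ 0.0475   0.3025   0.6650]
(I − A)⁻¹ = adj(I−A) / det(I−A) ≈
  [   1.4813     1.0123     0.7378]
  [   0.0458     1.3440     0.6405]
  [   0.1087     0.6920     1.5213]
x = (I − A)⁻¹ d = adj(I−A)·d / det(I−A), with det(I−A) = 0.437125:
  x_1 = (0.6475·120 + 0.4425·60 + 0.3225·45) / 0.437125 = 118.7625 / 0.437125 ≈ 271.7
  x_2 = (0.0200·120 + 0.5875·60 + 0.2800·45) / 0.437125 = 50.25 / 0.437125 ≈ 115.0
  x_3 = (0.0475·120 + 0.3025·60 + 0.6650·45) / 0.437125 = 53.775 / 0.437125 ≈ 123.0

x_1 = 271.7, x_2 = 115.0, x_3 = 123.0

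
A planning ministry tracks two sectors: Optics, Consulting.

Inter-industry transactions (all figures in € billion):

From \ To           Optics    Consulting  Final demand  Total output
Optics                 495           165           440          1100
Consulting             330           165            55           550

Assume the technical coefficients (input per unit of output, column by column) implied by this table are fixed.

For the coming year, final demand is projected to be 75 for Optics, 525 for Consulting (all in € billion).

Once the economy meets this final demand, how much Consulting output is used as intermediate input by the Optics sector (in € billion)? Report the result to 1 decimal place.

z_CO = 213.6

Technical coefficients a_ij = z_ij / X_j:
  a_OO = 495/1100 = 0.45, a_CO = 330/1100 = 0.30
  a_OC = 165/550 = 0.30, a_CC = 165/550 = 0.30
I − A =
  [   0.55    -0.30]
  [  -0.30     0.70]
det(I−A) = (0.55)(0.70) − (-0.30)(-0.30) = 0.2950
adj(I−A) = [[0.70, 0.30], [0.30, 0.55]]
(I − A)⁻¹ = adj(I−A) / det(I−A) ≈
  [   2.3729     1.0169]
  [   1.0169     1.8644]
First solve x = (I − A)⁻¹ d = adj(I−A)·d / det(I−A); in particular x_O = (0.70·75 + 0.30·525) / 0.2950 = 210.00 / 0.2950 ≈ 711.864.
Intermediate flow from C to O: z_CO = a_CO · x_O = 0.30 × 210.00 / 0.2950 = 63.00 / 0.2950 ≈ 213.6.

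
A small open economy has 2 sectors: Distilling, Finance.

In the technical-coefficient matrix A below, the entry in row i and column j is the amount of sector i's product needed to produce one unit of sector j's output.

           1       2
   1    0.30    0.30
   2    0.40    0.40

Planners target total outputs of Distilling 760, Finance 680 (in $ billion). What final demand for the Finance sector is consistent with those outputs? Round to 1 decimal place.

d_2 = 104.0

I − A =
  [   0.70    -0.30]
  [  -0.40     0.60]
d = (I − A) x:
  d_1 = (+0.70)·760 + (-0.30)·680 = 328.0
  d_2 = (-0.40)·760 + (+0.60)·680 = 104.0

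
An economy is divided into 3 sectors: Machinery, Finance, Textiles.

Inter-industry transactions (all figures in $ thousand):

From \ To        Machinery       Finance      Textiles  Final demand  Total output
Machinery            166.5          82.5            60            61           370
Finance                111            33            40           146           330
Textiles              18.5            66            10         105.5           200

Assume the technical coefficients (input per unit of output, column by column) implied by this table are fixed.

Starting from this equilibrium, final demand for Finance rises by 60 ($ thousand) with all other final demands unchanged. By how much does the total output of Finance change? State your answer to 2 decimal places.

Technical coefficients a_ij = z_ij / X_j:
  a_11 = 166.5/370 = 0.45, a_21 = 111/370 = 0.30, a_31 = 18.5/370 = 0.05
  a_12 = 82.5/330 = 0.25, a_22 = 33/330 = 0.10, a_32 = 66/330 = 0.20
  a_13 = 60/200 = 0.30, a_23 = 40/200 = 0.20, a_33 = 10/200 = 0.05
I − A =
  [   0.55    -0.25    -0.30]
  [  -0.30     0.90    -0.20]
  [  -0.05    -0.20     0.95]
Cofactors of I−A, C_ij = (−1)^(i+j)·(minor ij) (rows/columns in the sector order above):
  C_11 = (0.90)(0.95) − (-0.20)(-0.20) = 0.8150
  C_12 = −[(-0.30)(0.95) − (-0.20)(-0.05)] = 0.2950
  C_13 = (-0.30)(-0.20) − (0.90)(-0.05) = 0.1050
  C_21 = −[(-0.25)(0.95) − (-0.30)(-0.20)] = 0.2975
  C_22 = (0.55)(0.95) − (-0.30)(-0.05) = 0.5075
  C_23 = −[(0.55)(-0.20) − (-0.25)(-0.05)] = 0.1225
  C_31 = (-0.25)(-0.20) − (-0.30)(0.90) = 0.3200
  C_32 = −[(0.55)(-0.20) − (-0.30)(-0.30)] = 0.2000
  C_33 = (0.55)(0.90) − (-0.25)(-0.30) = 0.4200
det(I−A) = Σ_j (I−A)_1j·C_1j = (0.55)(0.8150) + (-0.25)(0.2950) + (-0.30)(0.1050) = 0.3430
adj(I−A) = Cᵀ =
  [ 0.8150   0.2975   0.3200]
  [ 0.2950   0.5075   0.2000]
  [ 0.1050   0.1225   0.4200]
(I − A)⁻¹ = adj(I−A) / det(I−A) ≈
  [   2.3761     0.8673     0.9329]
  [   0.8601     1.4796     0.5831]
  [   0.3061     0.3571     1.2245]
Δx = (I − A)⁻¹ Δd with Δd having +60 in the Finance component and 0 elsewhere.
So Δx_2 = L_22 · (+60), where L_22 = adj(I−A)_22 / det(I−A) = 0.5075 / 0.3430.
Δx_2 = 0.5075 × (+60) / 0.3430 = 30.45 / 0.3430 ≈ 88.78.

Δx_2 = 88.78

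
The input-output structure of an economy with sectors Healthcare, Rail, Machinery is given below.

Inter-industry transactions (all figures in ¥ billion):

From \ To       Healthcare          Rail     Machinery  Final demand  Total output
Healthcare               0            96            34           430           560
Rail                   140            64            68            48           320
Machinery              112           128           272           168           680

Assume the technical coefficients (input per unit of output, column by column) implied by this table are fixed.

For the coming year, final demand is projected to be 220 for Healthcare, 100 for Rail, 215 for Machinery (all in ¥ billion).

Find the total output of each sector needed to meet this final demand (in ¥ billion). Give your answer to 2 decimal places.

x_H = 350.66, x_R = 320.71, x_M = 689.03

Technical coefficients a_ij = z_ij / X_j:
  a_HH = 0/560 = 0.00, a_RH = 140/560 = 0.25, a_MH = 112/560 = 0.20
  a_HR = 96/320 = 0.30, a_RR = 64/320 = 0.20, a_MR = 128/320 = 0.40
  a_HM = 34/680 = 0.05, a_RM = 68/680 = 0.10, a_MM = 272/680 = 0.40
I − A =
  [   1.00    -0.30    -0.05]
  [  -0.25     0.80    -0.10]
  [  -0.20    -0.40     0.60]
Cofactors of I−A, C_ij = (−1)^(i+j)·(minor ij) (rows/columns in the sector order above):
  C_11 = (0.80)(0.60) − (-0.10)(-0.40) = 0.4400
  C_12 = −[(-0.25)(0.60) − (-0.10)(-0.20)] = 0.1700
  C_13 = (-0.25)(-0.40) − (0.80)(-0.20) = 0.2600
  C_21 = −[(-0.30)(0.60) − (-0.05)(-0.40)] = 0.2000
  C_22 = (1.00)(0.60) − (-0.05)(-0.20) = 0.5900
  C_23 = −[(1.00)(-0.40) − (-0.30)(-0.20)] = 0.4600
  C_31 = (-0.30)(-0.10) − (-0.05)(0.80) = 0.0700
  C_32 = −[(1.00)(-0.10) − (-0.05)(-0.25)] = 0.1125
  C_33 = (1.00)(0.80) − (-0.30)(-0.25) = 0.7250
det(I−A) = Σ_j (I−A)_1j·C_1j = (1.00)(0.4400) + (-0.30)(0.1700) + (-0.05)(0.2600) = 0.3760
adj(I−A) = Cᵀ =
  [ 0.4400   0.2000   0.0700]
  [ 0.1700   0.5900   0.1125]
  [ 0.2600   0.4600   0.7250]
(I − A)⁻¹ = adj(I−A) / det(I−A) ≈
  [   1.1702     0.5319     0.1862]
  [   0.4521     1.5691     0.2992]
  [   0.6915     1.2234     1.9282]
x = (I − A)⁻¹ d = adj(I−A)·d / det(I−A), with det(I−A) = 0.3760:
  x_H = (0.4400·220 + 0.2000·100 + 0.0700·215) / 0.3760 = 131.85 / 0.3760 ≈ 350.66
  x_R = (0.1700·220 + 0.5900·100 + 0.1125·215) / 0.3760 = 120.5875 / 0.3760 ≈ 320.71
  x_M = (0.2600·220 + 0.4600·100 + 0.7250·215) / 0.3760 = 259.075 / 0.3760 ≈ 689.03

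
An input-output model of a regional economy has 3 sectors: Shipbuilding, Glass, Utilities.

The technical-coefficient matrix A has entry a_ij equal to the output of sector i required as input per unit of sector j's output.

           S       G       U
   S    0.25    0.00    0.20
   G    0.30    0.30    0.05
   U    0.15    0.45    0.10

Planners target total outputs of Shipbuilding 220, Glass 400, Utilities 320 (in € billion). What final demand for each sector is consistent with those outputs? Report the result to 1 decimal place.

I − A =
  [   0.75     0.00    -0.20]
  [  -0.30     0.70    -0.05]
  [  -0.15    -0.45     0.90]
d = (I − A) x:
  d_S = (+0.75)·220 + (+0.00)·400 + (-0.20)·320 = 101.0
  d_G = (-0.30)·220 + (+0.70)·400 + (-0.05)·320 = 198.0
  d_U = (-0.15)·220 + (-0.45)·400 + (+0.90)·320 = 75.0

d_S = 101.0, d_G = 198.0, d_U = 75.0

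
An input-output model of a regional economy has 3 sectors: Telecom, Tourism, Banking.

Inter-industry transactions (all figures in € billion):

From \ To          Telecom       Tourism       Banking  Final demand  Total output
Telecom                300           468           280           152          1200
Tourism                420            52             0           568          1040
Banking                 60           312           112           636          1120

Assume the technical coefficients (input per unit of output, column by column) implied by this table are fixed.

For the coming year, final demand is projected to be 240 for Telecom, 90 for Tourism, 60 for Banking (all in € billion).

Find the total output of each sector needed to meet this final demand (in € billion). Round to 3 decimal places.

Technical coefficients a_ij = z_ij / X_j:
  a_11 = 300/1200 = 0.25, a_21 = 420/1200 = 0.35, a_31 = 60/1200 = 0.05
  a_12 = 468/1040 = 0.45, a_22 = 52/1040 = 0.05, a_32 = 312/1040 = 0.30
  a_13 = 280/1120 = 0.25, a_23 = 0/1120 = 0.00, a_33 = 112/1120 = 0.10
I − A =
  [   0.75    -0.45    -0.25]
  [  -0.35     0.95     0.00]
  [  -0.05    -0.30     0.90]
Cofactors of I−A, C_ij = (−1)^(i+j)·(minor ij) (rows/columns in the sector order above):
  C_11 = (0.95)(0.90) − (0.00)(-0.30) = 0.8550
  C_12 = −[(-0.35)(0.90) − (0.00)(-0.05)] = 0.3150
  C_13 = (-0.35)(-0.30) − (0.95)(-0.05) = 0.1525
  C_21 = −[(-0.45)(0.90) − (-0.25)(-0.30)] = 0.4800
  C_22 = (0.75)(0.90) − (-0.25)(-0.05) = 0.6625
  C_23 = −[(0.75)(-0.30) − (-0.45)(-0.05)] = 0.2475
  C_31 = (-0.45)(0.00) − (-0.25)(0.95) = 0.2375
  C_32 = −[(0.75)(0.00) − (-0.25)(-0.35)] = 0.0875
  C_33 = (0.75)(0.95) − (-0.45)(-0.35) = 0.5550
det(I−A) = Σ_j (I−A)_1j·C_1j = (0.75)(0.8550) + (-0.45)(0.3150) + (-0.25)(0.1525) = 0.461375
adj(I−A) = Cᵀ =
  [ 0.8550   0.4800   0.2375]
  [ 0.3150   0.6625   0.0875]
  [ 0.1525   0.2475   0.5550]
(I − A)⁻¹ = adj(I−A) / det(I−A) ≈
  [   1.8532     1.0404     0.5148]
  [   0.6827     1.4359     0.1897]
  [   0.3305     0.5364     1.2029]
x = (I − A)⁻¹ d = adj(I−A)·d / det(I−A), with det(I−A) = 0.461375:
  x_1 = (0.8550·240 + 0.4800·90 + 0.2375·60) / 0.461375 = 262.65 / 0.461375 ≈ 569.277
  x_2 = (0.3150·240 + 0.6625·90 + 0.0875·60) / 0.461375 = 140.475 / 0.461375 ≈ 304.470
  x_3 = (0.1525·240 + 0.2475·90 + 0.5550·60) / 0.461375 = 92.175 / 0.461375 ≈ 199.783

x_1 = 569.277, x_2 = 304.470, x_3 = 199.783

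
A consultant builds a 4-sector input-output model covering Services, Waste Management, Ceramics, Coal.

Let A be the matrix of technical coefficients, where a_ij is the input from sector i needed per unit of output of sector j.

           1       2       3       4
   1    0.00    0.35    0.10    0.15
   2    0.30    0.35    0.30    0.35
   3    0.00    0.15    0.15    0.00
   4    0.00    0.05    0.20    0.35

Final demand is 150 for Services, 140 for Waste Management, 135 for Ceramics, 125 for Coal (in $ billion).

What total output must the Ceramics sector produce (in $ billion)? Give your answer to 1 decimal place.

I − A =
  [   1.00    -0.35    -0.10    -0.15]
  [  -0.30     0.65    -0.30    -0.35]
  [   0.00    -0.15     0.85     0.00]
  [   0.00    -0.05    -0.20     0.65]
Compute the cofactors C_ij = (−1)^(i+j)·(3×3 minor ij) of I−A; the adjugate is their transpose:
adj(I−A) = Cᵀ =
  [ 0.30450   0.21400   0.15500   0.18550]
  [ 0.16575   0.55250   0.29350   0.33575]
  [ 0.02925   0.09750   0.33450   0.05925]
  [ 0.02175   0.07250   0.12550   0.41375]
det(I−A) = Σ_j (I−A)_1j·C_1j = (1.00)(0.30450) + (-0.35)(0.16575) + (-0.10)(0.02925) + (-0.15)(0.02175) = 0.2403
(I − A)⁻¹ = adj(I−A) / det(I−A) ≈
  [   1.2672     0.8906     0.6450     0.7720]
  [   0.6898     2.2992     1.2214     1.3972]
  [   0.1217     0.4057     1.3920     0.2466]
  [   0.0905     0.3017     0.5223     1.7218]
x = (I − A)⁻¹ d = adj(I−A)·d / det(I−A), with det(I−A) = 0.2403:
  x_1 = (0.30450·150 + 0.21400·140 + 0.15500·135 + 0.18550·125) / 0.2403 = 119.7475 / 0.2403 ≈ 498.3
  x_2 = (0.16575·150 + 0.55250·140 + 0.29350·135 + 0.33575·125) / 0.2403 = 183.80375 / 0.2403 ≈ 764.9
  x_3 = (0.02925·150 + 0.09750·140 + 0.33450·135 + 0.05925·125) / 0.2403 = 70.60125 / 0.2403 ≈ 293.8
  x_4 = (0.02175·150 + 0.07250·140 + 0.12550·135 + 0.41375·125) / 0.2403 = 82.07375 / 0.2403 ≈ 341.5

x_3 = 293.8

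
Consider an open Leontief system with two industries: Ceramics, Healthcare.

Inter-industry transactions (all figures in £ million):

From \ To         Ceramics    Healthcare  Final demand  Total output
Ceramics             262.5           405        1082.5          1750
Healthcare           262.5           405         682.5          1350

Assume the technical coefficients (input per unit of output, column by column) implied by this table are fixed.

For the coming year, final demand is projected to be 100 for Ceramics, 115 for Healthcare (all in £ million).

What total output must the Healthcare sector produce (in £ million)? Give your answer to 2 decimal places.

x_2 = 205.00

Technical coefficients a_ij = z_ij / X_j:
  a_11 = 262.5/1750 = 0.15, a_21 = 262.5/1750 = 0.15
  a_12 = 405/1350 = 0.30, a_22 = 405/1350 = 0.30
I − A =
  [   0.85    -0.30]
  [  -0.15     0.70]
det(I−A) = (0.85)(0.70) − (-0.30)(-0.15) = 0.5500
adj(I−A) = [[0.70, 0.30], [0.15, 0.85]]
(I − A)⁻¹ = adj(I−A) / det(I−A) ≈
  [   1.2727     0.5455]
  [   0.2727     1.5455]
x = (I − A)⁻¹ d = adj(I−A)·d / det(I−A), with det(I−A) = 0.5500:
  x_1 = (0.70·100 + 0.30·115) / 0.5500 = 104.50 / 0.5500 = 190.00
  x_2 = (0.15·100 + 0.85·115) / 0.5500 = 112.75 / 0.5500 = 205.00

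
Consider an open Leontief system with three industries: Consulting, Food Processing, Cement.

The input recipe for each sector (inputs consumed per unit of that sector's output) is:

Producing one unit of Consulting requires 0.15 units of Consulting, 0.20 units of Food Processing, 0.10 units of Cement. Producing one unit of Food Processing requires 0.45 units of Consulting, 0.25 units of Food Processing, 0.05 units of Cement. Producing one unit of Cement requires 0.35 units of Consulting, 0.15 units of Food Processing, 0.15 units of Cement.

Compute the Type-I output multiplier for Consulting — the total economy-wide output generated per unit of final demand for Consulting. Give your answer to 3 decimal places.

I − A =
  [   0.85    -0.45    -0.35]
  [  -0.20     0.75    -0.15]
  [  -0.10    -0.05     0.85]
Cofactors of I−A, C_ij = (−1)^(i+j)·(minor ij) (rows/columns in the sector order above):
  C_11 = (0.75)(0.85) − (-0.15)(-0.05) = 0.6300
  C_12 = −[(-0.20)(0.85) − (-0.15)(-0.10)] = 0.1850
  C_13 = (-0.20)(-0.05) − (0.75)(-0.10) = 0.0850
  C_21 = −[(-0.45)(0.85) − (-0.35)(-0.05)] = 0.4000
  C_22 = (0.85)(0.85) − (-0.35)(-0.10) = 0.6875
  C_23 = −[(0.85)(-0.05) − (-0.45)(-0.10)] = 0.0875
  C_31 = (-0.45)(-0.15) − (-0.35)(0.75) = 0.3300
  C_32 = −[(0.85)(-0.15) − (-0.35)(-0.20)] = 0.1975
  C_33 = (0.85)(0.75) − (-0.45)(-0.20) = 0.5475
det(I−A) = Σ_j (I−A)_1j·C_1j = (0.85)(0.6300) + (-0.45)(0.1850) + (-0.35)(0.0850) = 0.4225
adj(I−A) = Cᵀ =
  [ 0.6300   0.4000   0.3300]
  [ 0.1850   0.6875   0.1975]
  [ 0.0850   0.0875   0.5475]
(I − A)⁻¹ = adj(I−A) / det(I−A) ≈
  [   1.4911     0.9467     0.7811]
  [   0.4379     1.6272     0.4675]
  [   0.2012     0.2071     1.2959]
The output multiplier for sector j is the column-j sum of the Leontief inverse (I − A)⁻¹ = adj(I−A) / det(I−A).
Column 1 of adj(I−A): (0.6300, 0.1850, 0.0850); det(I−A) = 0.4225.
m_1 = (0.6300 + 0.1850 + 0.0850) / 0.4225 = 0.90 / 0.4225 ≈ 2.130.

m_1 = 2.130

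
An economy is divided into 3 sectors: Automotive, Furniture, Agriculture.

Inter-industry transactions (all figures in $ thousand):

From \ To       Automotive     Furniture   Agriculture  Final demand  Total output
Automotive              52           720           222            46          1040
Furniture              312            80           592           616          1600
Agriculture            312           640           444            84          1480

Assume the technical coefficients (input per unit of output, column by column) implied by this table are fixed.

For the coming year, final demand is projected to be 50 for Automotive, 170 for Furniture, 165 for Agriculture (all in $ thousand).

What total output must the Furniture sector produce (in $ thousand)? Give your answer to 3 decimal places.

Technical coefficients a_ij = z_ij / X_j:
  a_11 = 52/1040 = 0.05, a_21 = 312/1040 = 0.30, a_31 = 312/1040 = 0.30
  a_12 = 720/1600 = 0.45, a_22 = 80/1600 = 0.05, a_32 = 640/1600 = 0.40
  a_13 = 222/1480 = 0.15, a_23 = 592/1480 = 0.40, a_33 = 444/1480 = 0.30
I − A =
  [   0.95    -0.45    -0.15]
  [  -0.30     0.95    -0.40]
  [  -0.30    -0.40     0.70]
Cofactors of I−A, C_ij = (−1)^(i+j)·(minor ij) (rows/columns in the sector order above):
  C_11 = (0.95)(0.70) − (-0.40)(-0.40) = 0.5050
  C_12 = −[(-0.30)(0.70) − (-0.40)(-0.30)] = 0.3300
  C_13 = (-0.30)(-0.40) − (0.95)(-0.30) = 0.4050
  C_21 = −[(-0.45)(0.70) − (-0.15)(-0.40)] = 0.3750
  C_22 = (0.95)(0.70) − (-0.15)(-0.30) = 0.6200
  C_23 = −[(0.95)(-0.40) − (-0.45)(-0.30)] = 0.5150
  C_31 = (-0.45)(-0.40) − (-0.15)(0.95) = 0.3225
  C_32 = −[(0.95)(-0.40) − (-0.15)(-0.30)] = 0.4250
  C_33 = (0.95)(0.95) − (-0.45)(-0.30) = 0.7675
det(I−A) = Σ_j (I−A)_1j·C_1j = (0.95)(0.5050) + (-0.45)(0.3300) + (-0.15)(0.4050) = 0.2705
adj(I−A) = Cᵀ =
  [ 0.5050   0.3750   0.3225]
  [ 0.3300   0.6200   0.4250]
  [ 0.4050   0.5150   0.7675]
(I − A)⁻¹ = adj(I−A) / det(I−A) ≈
  [   1.8669     1.3863     1.1922]
  [   1.2200     2.2921     1.5712]
  [   1.4972     1.9039     2.8373]
x = (I − A)⁻¹ d = adj(I−A)·d / det(I−A), with det(I−A) = 0.2705:
  x_1 = (0.5050·50 + 0.3750·170 + 0.3225·165) / 0.2705 = 142.2125 / 0.2705 ≈ 525.739
  x_2 = (0.3300·50 + 0.6200·170 + 0.4250·165) / 0.2705 = 192.025 / 0.2705 ≈ 709.889
  x_3 = (0.4050·50 + 0.5150·170 + 0.7675·165) / 0.2705 = 234.4375 / 0.2705 ≈ 866.682

x_2 = 709.889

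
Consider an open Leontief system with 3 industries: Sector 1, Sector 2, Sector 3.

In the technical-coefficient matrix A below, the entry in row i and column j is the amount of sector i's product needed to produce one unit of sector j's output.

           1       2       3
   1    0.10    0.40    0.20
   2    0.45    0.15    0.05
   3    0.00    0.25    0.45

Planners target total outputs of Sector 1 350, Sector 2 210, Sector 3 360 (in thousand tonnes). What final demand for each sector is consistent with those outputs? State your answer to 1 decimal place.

d_1 = 159.0, d_2 = 3.0, d_3 = 145.5

I − A =
  [   0.90    -0.40    -0.20]
  [  -0.45     0.85    -0.05]
  [   0.00    -0.25     0.55]
d = (I − A) x:
  d_1 = (+0.90)·350 + (-0.40)·210 + (-0.20)·360 = 159.0
  d_2 = (-0.45)·350 + (+0.85)·210 + (-0.05)·360 = 3.0
  d_3 = (+0.00)·350 + (-0.25)·210 + (+0.55)·360 = 145.5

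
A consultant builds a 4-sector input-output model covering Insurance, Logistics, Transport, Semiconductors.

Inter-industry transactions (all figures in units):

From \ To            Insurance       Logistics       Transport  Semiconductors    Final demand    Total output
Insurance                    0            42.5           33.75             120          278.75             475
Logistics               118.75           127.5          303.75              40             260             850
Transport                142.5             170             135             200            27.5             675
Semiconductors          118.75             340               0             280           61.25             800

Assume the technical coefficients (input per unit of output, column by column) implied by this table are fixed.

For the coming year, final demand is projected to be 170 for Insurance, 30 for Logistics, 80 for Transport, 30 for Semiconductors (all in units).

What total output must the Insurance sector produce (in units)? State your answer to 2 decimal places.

x_I = 260.27

Technical coefficients a_ij = z_ij / X_j:
  a_II = 0/475 = 0.00, a_LI = 118.75/475 = 0.25, a_TI = 142.5/475 = 0.30, a_SI = 118.75/475 = 0.25
  a_IL = 42.5/850 = 0.05, a_LL = 127.5/850 = 0.15, a_TL = 170/850 = 0.20, a_SL = 340/850 = 0.40
  a_IT = 33.75/675 = 0.05, a_LT = 303.75/675 = 0.45, a_TT = 135/675 = 0.20, a_ST = 0/675 = 0.00
  a_IS = 120/800 = 0.15, a_LS = 40/800 = 0.05, a_TS = 200/800 = 0.25, a_SS = 280/800 = 0.35
I − A =
  [   1.00    -0.05    -0.05    -0.15]
  [  -0.25     0.85    -0.45    -0.05]
  [  -0.30    -0.20     0.80    -0.25]
  [  -0.25    -0.40     0.00     0.65]
Compute the cofactors C_ij = (−1)^(i+j)·(3×3 minor ij) of I−A; the adjugate is their transpose:
adj(I−A) = Cᵀ =
  [ 0.322500   0.085500   0.068250   0.107250]
  [ 0.255875   0.477125   0.284375   0.205125]
  [ 0.272875   0.253375   0.476875   0.265875]
  [ 0.281500   0.326500   0.201250   0.558000]
det(I−A) = Σ_j (I−A)_1j·C_1j = (1.00)(0.322500) + (-0.05)(0.255875) + (-0.05)(0.272875) + (-0.15)(0.281500) = 0.2538375
(I − A)⁻¹ = adj(I−A) / det(I−A) ≈
  [   1.2705     0.3368     0.2689     0.4225]
  [   1.0080     1.8796     1.1203     0.8081]
  [   1.0750     0.9982     1.8787     1.0474]
  [   1.1090     1.2863     0.7928     2.1983]
x = (I − A)⁻¹ d = adj(I−A)·d / det(I−A), with det(I−A) = 0.2538375:
  x_I = (0.322500·170 + 0.085500·30 + 0.068250·80 + 0.107250·30) / 0.2538375 = 66.0675 / 0.2538375 ≈ 260.27
  x_L = (0.255875·170 + 0.477125·30 + 0.284375·80 + 0.205125·30) / 0.2538375 = 86.71625 / 0.2538375 ≈ 341.62
  x_T = (0.272875·170 + 0.253375·30 + 0.476875·80 + 0.265875·30) / 0.2538375 = 100.11625 / 0.2538375 ≈ 394.41
  x_S = (0.281500·170 + 0.326500·30 + 0.201250·80 + 0.558000·30) / 0.2538375 = 90.49 / 0.2538375 ≈ 356.49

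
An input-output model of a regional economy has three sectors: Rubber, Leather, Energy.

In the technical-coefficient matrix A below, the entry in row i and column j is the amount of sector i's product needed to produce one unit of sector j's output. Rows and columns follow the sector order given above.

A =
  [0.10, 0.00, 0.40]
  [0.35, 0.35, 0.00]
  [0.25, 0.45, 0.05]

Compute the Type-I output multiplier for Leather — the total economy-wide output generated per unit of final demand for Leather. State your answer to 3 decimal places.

I − A =
  [   0.90     0.00    -0.40]
  [  -0.35     0.65     0.00]
  [  -0.25    -0.45     0.95]
Cofactors of I−A, C_ij = (−1)^(i+j)·(minor ij) (rows/columns in the sector order above):
  C_11 = (0.65)(0.95) − (0.00)(-0.45) = 0.6175
  C_12 = −[(-0.35)(0.95) − (0.00)(-0.25)] = 0.3325
  C_13 = (-0.35)(-0.45) − (0.65)(-0.25) = 0.3200
  C_21 = −[(0.00)(0.95) − (-0.40)(-0.45)] = 0.1800
  C_22 = (0.90)(0.95) − (-0.40)(-0.25) = 0.7550
  C_23 = −[(0.90)(-0.45) − (0.00)(-0.25)] = 0.4050
  C_31 = (0.00)(0.00) − (-0.40)(0.65) = 0.2600
  C_32 = −[(0.90)(0.00) − (-0.40)(-0.35)] = 0.1400
  C_33 = (0.90)(0.65) − (0.00)(-0.35) = 0.5850
det(I−A) = Σ_j (I−A)_1j·C_1j = (0.90)(0.6175) + (0.00)(0.3325) + (-0.40)(0.3200) = 0.42775
adj(I−A) = Cᵀ =
  [ 0.6175   0.1800   0.2600]
  [ 0.3325   0.7550   0.1400]
  [ 0.3200   0.4050   0.5850]
(I − A)⁻¹ = adj(I−A) / det(I−A) ≈
  [   1.4436     0.4208     0.6078]
  [   0.7773     1.7650     0.3273]
  [   0.7481     0.9468     1.3676]
The output multiplier for sector j is the column-j sum of the Leontief inverse (I − A)⁻¹ = adj(I−A) / det(I−A).
Column 2 of adj(I−A): (0.1800, 0.7550, 0.4050); det(I−A) = 0.42775.
m_2 = (0.1800 + 0.7550 + 0.4050) / 0.42775 = 1.34 / 0.42775 ≈ 3.133.

m_2 = 3.133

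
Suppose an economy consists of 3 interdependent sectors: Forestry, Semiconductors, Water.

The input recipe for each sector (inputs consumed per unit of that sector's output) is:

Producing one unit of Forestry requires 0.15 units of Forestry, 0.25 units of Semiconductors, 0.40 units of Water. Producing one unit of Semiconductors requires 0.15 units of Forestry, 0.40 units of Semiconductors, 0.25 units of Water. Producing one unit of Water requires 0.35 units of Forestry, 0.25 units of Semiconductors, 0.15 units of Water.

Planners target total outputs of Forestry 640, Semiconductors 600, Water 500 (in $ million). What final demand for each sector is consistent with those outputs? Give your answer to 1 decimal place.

I − A =
  [   0.85    -0.15    -0.35]
  [  -0.25     0.60    -0.25]
  [  -0.40    -0.25     0.85]
d = (I − A) x:
  d_F = (+0.85)·640 + (-0.15)·600 + (-0.35)·500 = 279.0
  d_S = (-0.25)·640 + (+0.60)·600 + (-0.25)·500 = 75.0
  d_W = (-0.40)·640 + (-0.25)·600 + (+0.85)·500 = 19.0

d_F = 279.0, d_S = 75.0, d_W = 19.0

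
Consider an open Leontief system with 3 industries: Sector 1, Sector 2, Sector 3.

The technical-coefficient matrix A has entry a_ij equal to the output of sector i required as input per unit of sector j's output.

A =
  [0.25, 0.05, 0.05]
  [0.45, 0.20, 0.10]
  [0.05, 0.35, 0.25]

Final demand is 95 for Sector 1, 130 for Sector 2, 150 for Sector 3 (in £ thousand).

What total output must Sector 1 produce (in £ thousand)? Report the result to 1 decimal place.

I − A =
  [   0.75    -0.05    -0.05]
  [  -0.45     0.80    -0.10]
  [  -0.05    -0.35     0.75]
Cofactors of I−A, C_ij = (−1)^(i+j)·(minor ij) (rows/columns in the sector order above):
  C_11 = (0.80)(0.75) − (-0.10)(-0.35) = 0.5650
  C_12 = −[(-0.45)(0.75) − (-0.10)(-0.05)] = 0.3425
  C_13 = (-0.45)(-0.35) − (0.80)(-0.05) = 0.1975
  C_21 = −[(-0.05)(0.75) − (-0.05)(-0.35)] = 0.0550
  C_22 = (0.75)(0.75) − (-0.05)(-0.05) = 0.5600
  C_23 = −[(0.75)(-0.35) − (-0.05)(-0.05)] = 0.2650
  C_31 = (-0.05)(-0.10) − (-0.05)(0.80) = 0.0450
  C_32 = −[(0.75)(-0.10) − (-0.05)(-0.45)] = 0.0975
  C_33 = (0.75)(0.80) − (-0.05)(-0.45) = 0.5775
det(I−A) = Σ_j (I−A)_1j·C_1j = (0.75)(0.5650) + (-0.05)(0.3425) + (-0.05)(0.1975) = 0.39675
adj(I−A) = Cᵀ =
  [ 0.5650   0.0550   0.0450]
  [ 0.3425   0.5600   0.0975]
  [ 0.1975   0.2650   0.5775]
(I − A)⁻¹ = adj(I−A) / det(I−A) ≈
  [   1.4241     0.1386     0.1134]
  [   0.8633     1.4115     0.2457]
  [   0.4978     0.6679     1.4556]
x = (I − A)⁻¹ d = adj(I−A)·d / det(I−A), with det(I−A) = 0.39675:
  x_1 = (0.5650·95 + 0.0550·130 + 0.0450·150) / 0.39675 = 67.575 / 0.39675 ≈ 170.3
  x_2 = (0.3425·95 + 0.5600·130 + 0.0975·150) / 0.39675 = 119.9625 / 0.39675 ≈ 302.4
  x_3 = (0.1975·95 + 0.2650·130 + 0.5775·150) / 0.39675 = 139.8375 / 0.39675 ≈ 352.5

x_1 = 170.3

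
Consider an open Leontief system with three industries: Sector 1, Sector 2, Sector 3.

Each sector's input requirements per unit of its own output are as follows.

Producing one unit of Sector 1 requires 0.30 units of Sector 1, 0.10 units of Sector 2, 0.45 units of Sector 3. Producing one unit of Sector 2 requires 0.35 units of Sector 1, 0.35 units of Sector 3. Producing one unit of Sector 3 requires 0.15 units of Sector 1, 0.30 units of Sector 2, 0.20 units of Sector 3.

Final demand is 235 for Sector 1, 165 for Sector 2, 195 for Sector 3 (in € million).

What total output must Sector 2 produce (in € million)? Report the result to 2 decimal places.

I − A =
  [   0.70    -0.35    -0.15]
  [  -0.10     1.00    -0.30]
  [  -0.45    -0.35     0.80]
Cofactors of I−A, C_ij = (−1)^(i+j)·(minor ij) (rows/columns in the sector order above):
  C_11 = (1.00)(0.80) − (-0.30)(-0.35) = 0.6950
  C_12 = −[(-0.10)(0.80) − (-0.30)(-0.45)] = 0.2150
  C_13 = (-0.10)(-0.35) − (1.00)(-0.45) = 0.4850
  C_21 = −[(-0.35)(0.80) − (-0.15)(-0.35)] = 0.3325
  C_22 = (0.70)(0.80) − (-0.15)(-0.45) = 0.4925
  C_23 = −[(0.70)(-0.35) − (-0.35)(-0.45)] = 0.4025
  C_31 = (-0.35)(-0.30) − (-0.15)(1.00) = 0.2550
  C_32 = −[(0.70)(-0.30) − (-0.15)(-0.10)] = 0.2250
  C_33 = (0.70)(1.00) − (-0.35)(-0.10) = 0.6650
det(I−A) = Σ_j (I−A)_1j·C_1j = (0.70)(0.6950) + (-0.35)(0.2150) + (-0.15)(0.4850) = 0.3385
adj(I−A) = Cᵀ =
  [ 0.6950   0.3325   0.2550]
  [ 0.2150   0.4925   0.2250]
  [ 0.4850   0.4025   0.6650]
(I − A)⁻¹ = adj(I−A) / det(I−A) ≈
  [   2.0532     0.9823     0.7533]
  [   0.6352     1.4549     0.6647]
  [   1.4328     1.1891     1.9645]
x = (I − A)⁻¹ d = adj(I−A)·d / det(I−A), with det(I−A) = 0.3385:
  x_1 = (0.6950·235 + 0.3325·165 + 0.2550·195) / 0.3385 = 267.9125 / 0.3385 ≈ 791.47
  x_2 = (0.2150·235 + 0.4925·165 + 0.2250·195) / 0.3385 = 175.6625 / 0.3385 ≈ 518.94
  x_3 = (0.4850·235 + 0.4025·165 + 0.6650·195) / 0.3385 = 310.0625 / 0.3385 ≈ 915.99

x_2 = 518.94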